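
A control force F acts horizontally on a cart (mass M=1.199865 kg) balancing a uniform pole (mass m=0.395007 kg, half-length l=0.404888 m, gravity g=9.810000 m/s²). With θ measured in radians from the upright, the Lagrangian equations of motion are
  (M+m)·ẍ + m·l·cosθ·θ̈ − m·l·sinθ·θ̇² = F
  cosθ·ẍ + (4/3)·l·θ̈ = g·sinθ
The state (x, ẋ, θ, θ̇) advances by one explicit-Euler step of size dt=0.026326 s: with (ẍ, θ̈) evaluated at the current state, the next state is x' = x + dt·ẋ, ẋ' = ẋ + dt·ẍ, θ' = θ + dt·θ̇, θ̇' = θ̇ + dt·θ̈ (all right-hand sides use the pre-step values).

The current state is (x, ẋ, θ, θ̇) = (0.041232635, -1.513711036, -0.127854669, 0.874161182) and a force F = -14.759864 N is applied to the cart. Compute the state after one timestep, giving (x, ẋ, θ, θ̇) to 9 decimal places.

(0.001382678, -1.804713647, -0.104841502, 1.347806526)

sinθ=-0.127506617, cosθ=0.991837720
temp = (F + m·l·θ̇²·sinθ)/(M+m) = (-14.759864 + -0.015583157)/1.594872 = -9.264346705
θ̈ = (g·sinθ − cosθ·temp)/(l·(4/3 − m·cos²θ/(M+m))) = 17.991542360
ẍ = temp − m·l·θ̈·cosθ/(M+m) = -11.053810351
Euler: x'=0.041232635+0.026326·-1.513711036=0.001382678, ẋ'=-1.513711036+0.026326·-11.053810351=-1.804713647
       θ'=-0.127854669+0.026326·0.874161182=-0.104841502, θ̇'=0.874161182+0.026326·17.991542360=1.347806526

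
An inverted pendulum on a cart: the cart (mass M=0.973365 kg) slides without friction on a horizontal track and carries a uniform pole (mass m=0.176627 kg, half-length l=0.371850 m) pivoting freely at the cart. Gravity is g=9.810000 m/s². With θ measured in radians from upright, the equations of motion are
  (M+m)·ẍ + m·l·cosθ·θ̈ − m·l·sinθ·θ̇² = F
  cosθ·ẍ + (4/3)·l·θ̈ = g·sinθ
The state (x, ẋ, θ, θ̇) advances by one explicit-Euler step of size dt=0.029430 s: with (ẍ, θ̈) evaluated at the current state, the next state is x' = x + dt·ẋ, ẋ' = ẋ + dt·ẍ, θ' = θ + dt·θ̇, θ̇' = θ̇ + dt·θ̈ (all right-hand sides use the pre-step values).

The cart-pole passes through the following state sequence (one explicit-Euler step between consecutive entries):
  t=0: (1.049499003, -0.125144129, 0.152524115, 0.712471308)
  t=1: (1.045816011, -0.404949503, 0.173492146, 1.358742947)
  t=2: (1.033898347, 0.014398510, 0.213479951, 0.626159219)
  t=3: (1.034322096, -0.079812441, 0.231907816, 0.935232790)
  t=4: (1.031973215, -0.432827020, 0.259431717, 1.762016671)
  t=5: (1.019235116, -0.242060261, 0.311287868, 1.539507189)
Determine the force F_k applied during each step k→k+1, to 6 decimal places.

F_0 = -9.513064 N
F_1 = 14.754943 N
F_2 = -3.012696 N
F_3 = -12.011691 N
F_4 = 6.922041 N

step 0→1:
  ẍ = (ẋ'−ẋ)/dt = (-0.404949503−-0.125144129)/0.029430 = -9.507488
  θ̈ = (θ̇'−θ̇)/dt = (1.358742947−0.712471308)/0.029430 = 21.959621
  sinθ=0.151933, cosθ=0.988391
  F = (M+m)·ẍ + m·l·cosθ·θ̈ − m·l·sinθ·θ̇² = -10.933535 + 1.425537 − 0.005065 = -9.513064
step 1→2:
  ẍ = (ẋ'−ẋ)/dt = (0.014398510−-0.404949503)/0.029430 = 14.248998
  θ̈ = (θ̇'−θ̇)/dt = (0.626159219−1.358742947)/0.029430 = -24.892413
  sinθ=0.172623, cosθ=0.984988
  F = (M+m)·ẍ + m·l·cosθ·θ̈ − m·l·sinθ·θ̇² = 16.386234 + -1.610359 − 0.020931 = 14.754943
step 2→3:
  ẍ = (ẋ'−ẋ)/dt = (-0.079812441−0.014398510)/0.029430 = -3.201188
  θ̈ = (θ̇'−θ̇)/dt = (0.935232790−0.626159219)/0.029430 = 10.501990
  sinθ=0.211862, cosθ=0.977300
  F = (M+m)·ẍ + m·l·cosθ·θ̈ − m·l·sinθ·θ̇² = -3.681340 + 0.674100 − 0.005456 = -3.012696
step 3→4:
  ẍ = (ẋ'−ẋ)/dt = (-0.432827020−-0.079812441)/0.029430 = -11.995059
  θ̈ = (θ̇'−θ̇)/dt = (1.762016671−0.935232790)/0.029430 = 28.093234
  sinθ=0.229835, cosθ=0.973230
  F = (M+m)·ẍ + m·l·cosθ·θ̈ − m·l·sinθ·θ̇² = -13.794222 + 1.795734 − 0.013203 = -12.011691
step 4→5:
  ẍ = (ẋ'−ẋ)/dt = (-0.242060261−-0.432827020)/0.029430 = 6.482051
  θ̈ = (θ̇'−θ̇)/dt = (1.539507189−1.762016671)/0.029430 = -7.560635
  sinθ=0.256531, cosθ=0.966536
  F = (M+m)·ẍ + m·l·cosθ·θ̈ − m·l·sinθ·θ̇² = 7.454307 + -0.479956 − 0.052310 = 6.922041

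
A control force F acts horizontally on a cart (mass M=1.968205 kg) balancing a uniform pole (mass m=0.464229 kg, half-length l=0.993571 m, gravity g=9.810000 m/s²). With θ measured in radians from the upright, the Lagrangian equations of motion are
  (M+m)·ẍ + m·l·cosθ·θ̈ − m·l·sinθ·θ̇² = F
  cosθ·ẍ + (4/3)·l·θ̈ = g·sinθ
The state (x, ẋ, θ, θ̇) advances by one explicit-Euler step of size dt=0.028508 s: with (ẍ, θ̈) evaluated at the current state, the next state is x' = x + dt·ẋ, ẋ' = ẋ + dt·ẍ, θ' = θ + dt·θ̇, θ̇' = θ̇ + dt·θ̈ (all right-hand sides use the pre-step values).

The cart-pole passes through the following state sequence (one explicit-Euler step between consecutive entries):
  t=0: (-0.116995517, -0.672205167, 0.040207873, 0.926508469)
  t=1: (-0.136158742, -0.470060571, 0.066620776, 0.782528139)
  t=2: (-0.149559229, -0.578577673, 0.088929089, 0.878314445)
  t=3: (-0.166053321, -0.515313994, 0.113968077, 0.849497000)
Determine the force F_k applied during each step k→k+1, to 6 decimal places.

step 0→1:
  ẍ = (ẋ'−ẋ)/dt = (-0.470060571−-0.672205167)/0.028508 = 7.090802
  θ̈ = (θ̇'−θ̇)/dt = (0.782528139−0.926508469)/0.028508 = -5.050524
  sinθ=0.040197, cosθ=0.999192
  F = (M+m)·ẍ + m·l·cosθ·θ̈ − m·l·sinθ·θ̇² = 17.247909 + -2.327643 − 0.015916 = 14.904350
step 1→2:
  ẍ = (ẋ'−ẋ)/dt = (-0.578577673−-0.470060571)/0.028508 = -3.806549
  θ̈ = (θ̇'−θ̇)/dt = (0.878314445−0.782528139)/0.028508 = 3.359980
  sinθ=0.066572, cosθ=0.997782
  F = (M+m)·ẍ + m·l·cosθ·θ̈ − m·l·sinθ·θ̇² = -9.259180 + 1.546334 − 0.018803 = -7.731648
step 2→3:
  ẍ = (ẋ'−ẋ)/dt = (-0.515313994−-0.578577673)/0.028508 = 2.219155
  θ̈ = (θ̇'−θ̇)/dt = (0.849497000−0.878314445)/0.028508 = -1.010855
  sinθ=0.088812, cosθ=0.996048
  F = (M+m)·ẍ + m·l·cosθ·θ̈ − m·l·sinθ·θ̇² = 5.397949 + -0.464409 − 0.031601 = 4.901939

F_0 = 14.904350 N
F_1 = -7.731648 N
F_2 = 4.901939 N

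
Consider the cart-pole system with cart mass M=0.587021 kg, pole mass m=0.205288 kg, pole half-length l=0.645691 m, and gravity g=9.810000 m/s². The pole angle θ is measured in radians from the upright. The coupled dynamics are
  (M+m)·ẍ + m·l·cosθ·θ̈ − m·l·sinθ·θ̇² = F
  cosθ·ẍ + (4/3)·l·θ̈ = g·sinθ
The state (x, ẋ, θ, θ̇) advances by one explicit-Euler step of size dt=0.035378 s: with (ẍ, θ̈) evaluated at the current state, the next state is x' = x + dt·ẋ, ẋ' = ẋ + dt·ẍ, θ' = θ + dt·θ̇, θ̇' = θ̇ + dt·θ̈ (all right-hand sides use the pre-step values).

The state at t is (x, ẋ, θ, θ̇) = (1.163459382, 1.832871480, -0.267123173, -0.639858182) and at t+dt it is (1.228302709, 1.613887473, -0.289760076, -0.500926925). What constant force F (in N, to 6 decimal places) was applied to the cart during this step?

ẍ = (ẋ'−ẋ)/dt = (1.613887473−1.832871480)/0.035378 = -6.189836
θ̈ = (θ̇'−θ̇)/dt = (-0.500926925−-0.639858182)/0.035378 = 3.927052
sinθ=-0.263958, cosθ=0.964534
F = (M+m)·ẍ + m·l·cosθ·θ̈ − m·l·sinθ·θ̇² = -4.904263 + 0.502080 − -0.014325 = -4.387858

F = -4.387858 N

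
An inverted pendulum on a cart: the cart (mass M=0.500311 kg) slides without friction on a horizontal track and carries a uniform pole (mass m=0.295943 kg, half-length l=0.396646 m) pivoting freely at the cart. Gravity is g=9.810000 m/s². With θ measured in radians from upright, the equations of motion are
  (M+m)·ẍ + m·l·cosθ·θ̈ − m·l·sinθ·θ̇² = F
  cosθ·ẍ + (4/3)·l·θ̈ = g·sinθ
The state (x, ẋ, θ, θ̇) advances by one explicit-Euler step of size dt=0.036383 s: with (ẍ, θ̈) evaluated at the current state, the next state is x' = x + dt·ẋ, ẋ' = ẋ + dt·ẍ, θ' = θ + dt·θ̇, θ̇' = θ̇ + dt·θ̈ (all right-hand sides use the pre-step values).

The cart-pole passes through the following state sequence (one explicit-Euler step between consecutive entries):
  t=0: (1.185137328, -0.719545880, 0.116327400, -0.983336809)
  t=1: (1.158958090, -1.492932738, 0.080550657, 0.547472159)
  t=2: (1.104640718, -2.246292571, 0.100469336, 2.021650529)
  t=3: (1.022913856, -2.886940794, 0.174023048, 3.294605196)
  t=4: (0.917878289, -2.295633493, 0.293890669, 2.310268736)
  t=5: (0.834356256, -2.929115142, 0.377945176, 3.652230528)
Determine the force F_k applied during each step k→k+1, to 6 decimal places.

F_0 = -12.033442 N
F_1 = -11.749554 N
F_2 = -9.982621 N
F_3 = 9.592488 N
F_4 = -9.901433 N

step 0→1:
  ẍ = (ẋ'−ẋ)/dt = (-1.492932738−-0.719545880)/0.036383 = -21.256819
  θ̈ = (θ̇'−θ̇)/dt = (0.547472159−-0.983336809)/0.036383 = 42.074842
  sinθ=0.116065, cosθ=0.993242
  F = (M+m)·ẍ + m·l·cosθ·θ̈ − m·l·sinθ·θ̇² = -16.925827 + 4.905559 − 0.013174 = -12.033442
step 1→2:
  ẍ = (ẋ'−ẋ)/dt = (-2.246292571−-1.492932738)/0.036383 = -20.706369
  θ̈ = (θ̇'−θ̇)/dt = (2.021650529−0.547472159)/0.036383 = 40.518329
  sinθ=0.080464, cosθ=0.996758
  F = (M+m)·ẍ + m·l·cosθ·θ̈ − m·l·sinθ·θ̇² = -16.487529 + 4.740806 − 0.002831 = -11.749554
step 2→3:
  ẍ = (ẋ'−ẋ)/dt = (-2.886940794−-2.246292571)/0.036383 = -17.608450
  θ̈ = (θ̇'−θ̇)/dt = (3.294605196−2.021650529)/0.036383 = 34.987622
  sinθ=0.100300, cosθ=0.994957
  F = (M+m)·ẍ + m·l·cosθ·θ̈ − m·l·sinθ·θ̇² = -14.020798 + 4.086297 − 0.048120 = -9.982621
step 3→4:
  ẍ = (ẋ'−ẋ)/dt = (-2.295633493−-2.886940794)/0.036383 = 16.252296
  θ̈ = (θ̇'−θ̇)/dt = (2.310268736−3.294605196)/0.036383 = -27.054846
  sinθ=0.173146, cosθ=0.984896
  F = (M+m)·ẍ + m·l·cosθ·θ̈ − m·l·sinθ·θ̇² = 12.940956 + -3.127855 − 0.220613 = 9.592488
step 4→5:
  ẍ = (ẋ'−ẋ)/dt = (-2.929115142−-2.295633493)/0.036383 = -17.411474
  θ̈ = (θ̇'−θ̇)/dt = (3.652230528−2.310268736)/0.036383 = 36.884308
  sinθ=0.289678, cosθ=0.957124
  F = (M+m)·ẍ + m·l·cosθ·θ̈ − m·l·sinθ·θ̇² = -13.863956 + 4.144012 − 0.181490 = -9.901433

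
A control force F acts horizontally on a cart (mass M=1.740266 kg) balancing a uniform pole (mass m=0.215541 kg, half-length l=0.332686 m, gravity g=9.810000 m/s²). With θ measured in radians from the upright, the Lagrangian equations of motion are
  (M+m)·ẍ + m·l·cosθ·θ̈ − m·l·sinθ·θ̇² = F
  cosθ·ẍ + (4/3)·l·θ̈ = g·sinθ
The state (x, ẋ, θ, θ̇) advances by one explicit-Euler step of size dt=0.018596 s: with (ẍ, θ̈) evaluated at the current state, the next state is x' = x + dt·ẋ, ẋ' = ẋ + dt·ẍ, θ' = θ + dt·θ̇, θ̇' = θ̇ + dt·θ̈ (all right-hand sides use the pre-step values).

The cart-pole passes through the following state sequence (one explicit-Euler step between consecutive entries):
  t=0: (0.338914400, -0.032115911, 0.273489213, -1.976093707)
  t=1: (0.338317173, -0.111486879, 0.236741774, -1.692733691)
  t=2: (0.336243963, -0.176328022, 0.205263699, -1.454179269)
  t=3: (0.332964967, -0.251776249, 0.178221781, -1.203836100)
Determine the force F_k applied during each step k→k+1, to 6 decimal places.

step 0→1:
  ẍ = (ẋ'−ẋ)/dt = (-0.111486879−-0.032115911)/0.018596 = -4.268174
  θ̈ = (θ̇'−θ̇)/dt = (-1.692733691−-1.976093707)/0.018596 = 15.237686
  sinθ=0.270093, cosθ=0.962834
  F = (M+m)·ẍ + m·l·cosθ·θ̈ − m·l·sinθ·θ̇² = -8.347725 + 1.052047 − 0.075630 = -7.371308
step 1→2:
  ẍ = (ẋ'−ẋ)/dt = (-0.176328022−-0.111486879)/0.018596 = -3.486833
  θ̈ = (θ̇'−θ̇)/dt = (-1.454179269−-1.692733691)/0.018596 = 12.828265
  sinθ=0.234537, cosθ=0.972107
  F = (M+m)·ẍ + m·l·cosθ·θ̈ − m·l·sinθ·θ̇² = -6.819572 + 0.894224 − 0.048189 = -5.973537
step 2→3:
  ẍ = (ẋ'−ẋ)/dt = (-0.251776249−-0.176328022)/0.018596 = -4.057229
  θ̈ = (θ̇'−θ̇)/dt = (-1.203836100−-1.454179269)/0.018596 = 13.462205
  sinθ=0.203825, cosθ=0.979007
  F = (M+m)·ẍ + m·l·cosθ·θ̈ − m·l·sinθ·θ̇² = -7.935156 + 0.945076 − 0.030907 = -7.020988

F_0 = -7.371308 N
F_1 = -5.973537 N
F_2 = -7.020988 N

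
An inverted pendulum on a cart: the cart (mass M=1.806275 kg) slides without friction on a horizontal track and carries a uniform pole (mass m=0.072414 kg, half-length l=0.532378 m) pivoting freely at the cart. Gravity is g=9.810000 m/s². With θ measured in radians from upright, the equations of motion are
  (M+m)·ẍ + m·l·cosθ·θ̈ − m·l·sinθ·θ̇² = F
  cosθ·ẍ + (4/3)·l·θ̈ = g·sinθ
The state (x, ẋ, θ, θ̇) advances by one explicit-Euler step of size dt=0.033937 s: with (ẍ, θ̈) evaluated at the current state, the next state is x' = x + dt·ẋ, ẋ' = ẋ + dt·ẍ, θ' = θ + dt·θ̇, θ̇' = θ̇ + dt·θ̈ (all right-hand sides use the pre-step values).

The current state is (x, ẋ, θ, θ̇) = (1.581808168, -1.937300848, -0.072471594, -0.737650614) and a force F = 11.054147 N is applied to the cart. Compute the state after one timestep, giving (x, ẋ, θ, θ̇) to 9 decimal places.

(1.516061989, -1.731016852, -0.097505243, -1.061455490)

sinθ=-0.072408172, cosθ=0.997375083
temp = (F + m·l·θ̇²·sinθ)/(M+m) = (11.054147 + -0.001518909)/1.878689 = 5.883160061
θ̈ = (g·sinθ − cosθ·temp)/(l·(4/3 − m·cos²θ/(M+m))) = -9.541352375
ẍ = temp − m·l·θ̈·cosθ/(M+m) = 6.078439354
Euler: x'=1.581808168+0.033937·-1.937300848=1.516061989, ẋ'=-1.937300848+0.033937·6.078439354=-1.731016852
       θ'=-0.072471594+0.033937·-0.737650614=-0.097505243, θ̇'=-0.737650614+0.033937·-9.541352375=-1.061455490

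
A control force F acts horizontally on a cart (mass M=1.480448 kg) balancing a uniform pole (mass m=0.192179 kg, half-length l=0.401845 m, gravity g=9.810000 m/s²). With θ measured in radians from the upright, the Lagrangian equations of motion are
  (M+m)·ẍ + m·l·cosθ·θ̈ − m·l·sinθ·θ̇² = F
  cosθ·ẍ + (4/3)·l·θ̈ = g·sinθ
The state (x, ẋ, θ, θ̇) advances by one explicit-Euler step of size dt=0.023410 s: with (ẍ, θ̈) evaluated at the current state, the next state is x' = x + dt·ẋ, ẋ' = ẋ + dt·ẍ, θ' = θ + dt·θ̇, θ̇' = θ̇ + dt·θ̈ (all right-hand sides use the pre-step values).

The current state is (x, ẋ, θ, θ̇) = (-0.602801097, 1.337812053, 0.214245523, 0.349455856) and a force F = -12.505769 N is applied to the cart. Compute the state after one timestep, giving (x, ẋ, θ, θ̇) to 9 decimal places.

sinθ=0.212610261, cosθ=0.977137082
temp = (F + m·l·θ̇²·sinθ)/(M+m) = (-12.505769 + 0.002005088)/1.672627 = -7.475524377
θ̈ = (g·sinθ − cosθ·temp)/(l·(4/3 − m·cos²θ/(M+m))) = 19.097277942
ẍ = temp − m·l·θ̈·cosθ/(M+m) = -8.337097929
Euler: x'=-0.602801097+0.023410·1.337812053=-0.571482917, ẋ'=1.337812053+0.023410·-8.337097929=1.142640590
       θ'=0.214245523+0.023410·0.349455856=0.222426285, θ̇'=0.349455856+0.023410·19.097277942=0.796523133

(-0.571482917, 1.142640590, 0.222426285, 0.796523133)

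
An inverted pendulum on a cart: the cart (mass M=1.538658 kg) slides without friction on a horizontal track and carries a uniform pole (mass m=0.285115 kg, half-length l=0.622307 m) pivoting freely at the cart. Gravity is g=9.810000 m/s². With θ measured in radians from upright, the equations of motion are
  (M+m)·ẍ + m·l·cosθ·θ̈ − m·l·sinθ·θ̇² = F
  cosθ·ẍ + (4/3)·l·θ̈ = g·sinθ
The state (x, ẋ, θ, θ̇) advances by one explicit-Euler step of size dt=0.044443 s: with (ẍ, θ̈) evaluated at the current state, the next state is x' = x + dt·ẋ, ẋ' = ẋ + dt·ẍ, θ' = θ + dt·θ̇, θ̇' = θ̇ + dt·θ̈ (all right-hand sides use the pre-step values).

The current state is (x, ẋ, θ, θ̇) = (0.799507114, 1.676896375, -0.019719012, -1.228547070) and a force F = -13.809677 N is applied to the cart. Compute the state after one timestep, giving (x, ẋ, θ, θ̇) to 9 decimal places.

(0.874033420, 1.296689747, -0.074319329, -0.780774438)

sinθ=-0.019717734, cosθ=0.999805587
temp = (F + m·l·θ̇²·sinθ)/(M+m) = (-13.809677 + -0.005280382)/1.823773 = -7.574932507
θ̈ = (g·sinθ − cosθ·temp)/(l·(4/3 − m·cos²θ/(M+m))) = 10.075211674
ẍ = temp − m·l·θ̈·cosθ/(M+m) = -8.554927166
Euler: x'=0.799507114+0.044443·1.676896375=0.874033420, ẋ'=1.676896375+0.044443·-8.554927166=1.296689747
       θ'=-0.019719012+0.044443·-1.228547070=-0.074319329, θ̇'=-1.228547070+0.044443·10.075211674=-0.780774438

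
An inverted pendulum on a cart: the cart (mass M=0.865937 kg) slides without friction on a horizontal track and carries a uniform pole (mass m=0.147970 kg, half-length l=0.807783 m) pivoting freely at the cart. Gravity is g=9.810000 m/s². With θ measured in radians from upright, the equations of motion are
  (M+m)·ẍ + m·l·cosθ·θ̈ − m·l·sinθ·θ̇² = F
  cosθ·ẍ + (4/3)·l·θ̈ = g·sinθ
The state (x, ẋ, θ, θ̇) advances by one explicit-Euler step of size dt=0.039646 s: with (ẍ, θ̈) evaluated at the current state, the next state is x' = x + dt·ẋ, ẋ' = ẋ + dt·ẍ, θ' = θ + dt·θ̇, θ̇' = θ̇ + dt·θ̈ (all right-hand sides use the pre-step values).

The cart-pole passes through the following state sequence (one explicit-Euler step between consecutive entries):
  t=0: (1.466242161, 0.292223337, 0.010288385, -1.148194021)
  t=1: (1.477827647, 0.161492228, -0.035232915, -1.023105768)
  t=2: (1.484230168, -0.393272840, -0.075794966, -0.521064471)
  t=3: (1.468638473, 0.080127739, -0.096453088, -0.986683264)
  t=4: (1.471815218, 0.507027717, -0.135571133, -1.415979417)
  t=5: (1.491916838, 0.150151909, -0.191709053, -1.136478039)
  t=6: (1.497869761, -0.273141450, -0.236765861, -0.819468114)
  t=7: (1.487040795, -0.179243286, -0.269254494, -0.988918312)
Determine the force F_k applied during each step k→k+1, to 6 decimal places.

F_0 = -2.967834 N
F_1 = -12.670506 N
F_2 = 10.709455 N
F_3 = 9.640491 N
F_4 = -8.259424 N
F_5 = -9.857656 N
F_6 = 1.923561 N

step 0→1:
  ẍ = (ẋ'−ẋ)/dt = (0.161492228−0.292223337)/0.039646 = -3.297460
  θ̈ = (θ̇'−θ̇)/dt = (-1.023105768−-1.148194021)/0.039646 = 3.155129
  sinθ=0.010288, cosθ=0.999947
  F = (M+m)·ẍ + m·l·cosθ·θ̈ − m·l·sinθ·θ̇² = -3.343318 + 0.377105 − 0.001621 = -2.967834
step 1→2:
  ẍ = (ẋ'−ẋ)/dt = (-0.393272840−0.161492228)/0.039646 = -13.992964
  θ̈ = (θ̇'−θ̇)/dt = (-0.521064471−-1.023105768)/0.039646 = 12.663101
  sinθ=-0.035226, cosθ=0.999379
  F = (M+m)·ẍ + m·l·cosθ·θ̈ − m·l·sinθ·θ̇² = -14.187565 + 1.512651 − -0.004407 = -12.670506
step 2→3:
  ẍ = (ẋ'−ẋ)/dt = (0.080127739−-0.393272840)/0.039646 = 11.940690
  θ̈ = (θ̇'−θ̇)/dt = (-0.986683264−-0.521064471)/0.039646 = -11.744408
  sinθ=-0.075722, cosθ=0.997129
  F = (M+m)·ẍ + m·l·cosθ·θ̈ − m·l·sinθ·θ̇² = 12.106749 + -1.399751 − -0.002457 = 10.709455
step 3→4:
  ẍ = (ẋ'−ẋ)/dt = (0.507027717−0.080127739)/0.039646 = 10.767794
  θ̈ = (θ̇'−θ̇)/dt = (-1.415979417−-0.986683264)/0.039646 = -10.828234
  sinθ=-0.096304, cosθ=0.995352
  F = (M+m)·ẍ + m·l·cosθ·θ̈ − m·l·sinθ·θ̇² = 10.917542 + -1.288258 − -0.011206 = 9.640491
step 4→5:
  ẍ = (ẋ'−ẋ)/dt = (0.150151909−0.507027717)/0.039646 = -9.001559
  θ̈ = (θ̇'−θ̇)/dt = (-1.136478039−-1.415979417)/0.039646 = 7.049926
  sinθ=-0.135156, cosθ=0.990824
  F = (M+m)·ẍ + m·l·cosθ·θ̈ − m·l·sinθ·θ̇² = -9.126744 + 0.834929 − -0.032391 = -8.259424
step 5→6:
  ẍ = (ẋ'−ẋ)/dt = (-0.273141450−0.150151909)/0.039646 = -10.676824
  θ̈ = (θ̇'−θ̇)/dt = (-0.819468114−-1.136478039)/0.039646 = 7.996013
  sinθ=-0.190537, cosθ=0.981680
  F = (M+m)·ẍ + m·l·cosθ·θ̈ − m·l·sinθ·θ̇² = -10.825306 + 0.938235 − -0.029415 = -9.857656
step 6→7:
  ẍ = (ẋ'−ẋ)/dt = (-0.179243286−-0.273141450)/0.039646 = 2.368415
  θ̈ = (θ̇'−θ̇)/dt = (-0.988918312−-0.819468114)/0.039646 = -4.274081
  sinθ=-0.234560, cosθ=0.972102
  F = (M+m)·ẍ + m·l·cosθ·θ̈ − m·l·sinθ·θ̇² = 2.401352 + -0.496618 − -0.018827 = 1.923561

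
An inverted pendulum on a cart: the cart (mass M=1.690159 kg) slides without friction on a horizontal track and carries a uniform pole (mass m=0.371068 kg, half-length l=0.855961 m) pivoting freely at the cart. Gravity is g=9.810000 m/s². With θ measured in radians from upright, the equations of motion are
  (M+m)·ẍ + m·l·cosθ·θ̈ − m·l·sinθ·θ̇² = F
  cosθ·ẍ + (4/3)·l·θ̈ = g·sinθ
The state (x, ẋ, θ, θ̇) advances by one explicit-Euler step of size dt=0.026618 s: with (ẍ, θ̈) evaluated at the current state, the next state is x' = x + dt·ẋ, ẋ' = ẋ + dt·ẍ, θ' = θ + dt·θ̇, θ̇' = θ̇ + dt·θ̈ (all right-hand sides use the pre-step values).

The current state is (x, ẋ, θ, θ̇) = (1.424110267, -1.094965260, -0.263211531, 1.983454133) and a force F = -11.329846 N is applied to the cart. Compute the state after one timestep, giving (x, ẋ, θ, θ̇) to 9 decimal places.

sinθ=-0.260182812, cosθ=0.965559374
temp = (F + m·l·θ̇²·sinθ)/(M+m) = (-11.329846 + -0.325110060)/2.061227 = -5.654377737
θ̈ = (g·sinθ − cosθ·temp)/(l·(4/3 − m·cos²θ/(M+m))) = 2.914179530
ẍ = temp − m·l·θ̈·cosθ/(M+m) = -6.087965429
Euler: x'=1.424110267+0.026618·-1.094965260=1.394964482, ẋ'=-1.094965260+0.026618·-6.087965429=-1.257014724
       θ'=-0.263211531+0.026618·1.983454133=-0.210415949, θ̇'=1.983454133+0.026618·2.914179530=2.061023764

(1.394964482, -1.257014724, -0.210415949, 2.061023764)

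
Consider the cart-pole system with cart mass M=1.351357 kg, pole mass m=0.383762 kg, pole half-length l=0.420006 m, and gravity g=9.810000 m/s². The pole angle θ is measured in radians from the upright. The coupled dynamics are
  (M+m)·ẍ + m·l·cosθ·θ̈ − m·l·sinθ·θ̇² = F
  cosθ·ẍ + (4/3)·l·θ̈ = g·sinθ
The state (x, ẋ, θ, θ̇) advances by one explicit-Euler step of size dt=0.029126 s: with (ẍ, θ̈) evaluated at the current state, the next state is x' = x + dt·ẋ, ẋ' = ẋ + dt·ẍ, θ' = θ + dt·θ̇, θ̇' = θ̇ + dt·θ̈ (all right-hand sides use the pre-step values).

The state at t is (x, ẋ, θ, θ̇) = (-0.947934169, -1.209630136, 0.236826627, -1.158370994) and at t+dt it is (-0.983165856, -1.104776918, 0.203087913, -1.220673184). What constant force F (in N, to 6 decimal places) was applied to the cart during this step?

F = 5.860508 N

ẍ = (ẋ'−ẋ)/dt = (-1.104776918−-1.209630136)/0.029126 = 3.599987
θ̈ = (θ̇'−θ̇)/dt = (-1.220673184−-1.158370994)/0.029126 = -2.139058
sinθ=0.234619, cosθ=0.972087
F = (M+m)·ẍ + m·l·cosθ·θ̈ − m·l·sinθ·θ̇² = 6.246406 + -0.335155 − 0.050743 = 5.860508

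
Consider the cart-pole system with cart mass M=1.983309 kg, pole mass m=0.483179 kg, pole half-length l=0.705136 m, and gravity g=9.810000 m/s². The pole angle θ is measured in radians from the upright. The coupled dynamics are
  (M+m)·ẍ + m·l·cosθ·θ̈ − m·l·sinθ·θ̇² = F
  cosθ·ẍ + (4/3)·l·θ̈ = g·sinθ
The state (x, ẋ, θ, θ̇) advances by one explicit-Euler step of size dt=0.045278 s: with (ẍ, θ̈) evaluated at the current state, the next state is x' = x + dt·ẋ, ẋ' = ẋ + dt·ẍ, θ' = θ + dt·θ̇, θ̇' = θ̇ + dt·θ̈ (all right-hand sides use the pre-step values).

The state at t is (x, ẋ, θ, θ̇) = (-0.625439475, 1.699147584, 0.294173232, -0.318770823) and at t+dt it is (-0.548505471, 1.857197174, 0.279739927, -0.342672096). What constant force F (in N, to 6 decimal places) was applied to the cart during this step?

ẍ = (ẋ'−ẋ)/dt = (1.857197174−1.699147584)/0.045278 = 3.490649
θ̈ = (θ̇'−θ̇)/dt = (-0.342672096−-0.318770823)/0.045278 = -0.527878
sinθ=0.289949, cosθ=0.957042
F = (M+m)·ẍ + m·l·cosθ·θ̈ − m·l·sinθ·θ̇² = 8.609643 + -0.172126 − 0.010038 = 8.427479

F = 8.427479 N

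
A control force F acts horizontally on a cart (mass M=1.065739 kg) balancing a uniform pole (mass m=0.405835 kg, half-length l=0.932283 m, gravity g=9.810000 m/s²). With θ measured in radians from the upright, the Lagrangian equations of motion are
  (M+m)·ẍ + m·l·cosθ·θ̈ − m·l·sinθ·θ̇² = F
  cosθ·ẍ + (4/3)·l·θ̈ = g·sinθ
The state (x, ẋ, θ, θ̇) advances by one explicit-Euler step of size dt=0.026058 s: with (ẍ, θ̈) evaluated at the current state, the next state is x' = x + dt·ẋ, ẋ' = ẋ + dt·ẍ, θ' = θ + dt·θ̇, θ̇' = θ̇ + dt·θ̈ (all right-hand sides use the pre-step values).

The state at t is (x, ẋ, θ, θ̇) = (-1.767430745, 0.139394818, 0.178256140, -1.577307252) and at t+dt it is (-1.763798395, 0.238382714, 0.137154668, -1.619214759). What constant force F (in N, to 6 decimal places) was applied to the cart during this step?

ẍ = (ẋ'−ẋ)/dt = (0.238382714−0.139394818)/0.026058 = 3.798753
θ̈ = (θ̇'−θ̇)/dt = (-1.619214759−-1.577307252)/0.026058 = -1.608240
sinθ=0.177314, cosθ=0.984154
F = (M+m)·ẍ + m·l·cosθ·θ̈ − m·l·sinθ·θ̇² = 5.590146 + -0.598841 − 0.166906 = 4.824399

F = 4.824399 N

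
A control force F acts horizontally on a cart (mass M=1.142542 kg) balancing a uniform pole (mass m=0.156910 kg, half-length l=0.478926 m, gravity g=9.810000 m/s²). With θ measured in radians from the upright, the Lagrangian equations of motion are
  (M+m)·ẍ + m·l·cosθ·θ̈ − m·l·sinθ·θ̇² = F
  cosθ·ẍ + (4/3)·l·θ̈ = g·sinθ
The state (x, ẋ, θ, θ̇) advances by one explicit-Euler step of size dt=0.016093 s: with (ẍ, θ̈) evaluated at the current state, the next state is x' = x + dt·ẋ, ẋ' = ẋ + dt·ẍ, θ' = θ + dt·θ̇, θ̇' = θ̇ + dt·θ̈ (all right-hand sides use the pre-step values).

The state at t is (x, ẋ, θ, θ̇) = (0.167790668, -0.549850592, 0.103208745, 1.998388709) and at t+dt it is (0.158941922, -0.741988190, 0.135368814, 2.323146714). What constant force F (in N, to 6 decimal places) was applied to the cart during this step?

F = -14.036912 N

ẍ = (ẋ'−ẋ)/dt = (-0.741988190−-0.549850592)/0.016093 = -11.939203
θ̈ = (θ̇'−θ̇)/dt = (2.323146714−1.998388709)/0.016093 = 20.180079
sinθ=0.103026, cosθ=0.994679
F = (M+m)·ẍ + m·l·cosθ·θ̈ − m·l·sinθ·θ̇² = -15.514422 + 1.508428 − 0.030919 = -14.036912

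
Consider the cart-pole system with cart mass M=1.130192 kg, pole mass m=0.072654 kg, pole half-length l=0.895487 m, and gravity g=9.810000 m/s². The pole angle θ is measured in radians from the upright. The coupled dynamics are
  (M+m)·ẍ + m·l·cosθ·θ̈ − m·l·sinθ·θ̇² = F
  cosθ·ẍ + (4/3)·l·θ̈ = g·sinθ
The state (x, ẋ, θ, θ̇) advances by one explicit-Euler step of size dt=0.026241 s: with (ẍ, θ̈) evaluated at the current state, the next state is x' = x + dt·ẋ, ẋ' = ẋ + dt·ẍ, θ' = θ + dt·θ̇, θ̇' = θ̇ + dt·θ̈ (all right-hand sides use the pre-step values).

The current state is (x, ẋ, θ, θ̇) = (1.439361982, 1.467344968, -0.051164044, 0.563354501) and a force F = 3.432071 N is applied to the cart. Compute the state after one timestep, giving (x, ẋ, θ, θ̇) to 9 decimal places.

sinθ=-0.051141724, cosθ=0.998691406
temp = (F + m·l·θ̇²·sinθ)/(M+m) = (3.432071 + -0.001055985)/1.202846 = 2.852414204
θ̈ = (g·sinθ − cosθ·temp)/(l·(4/3 − m·cos²θ/(M+m))) = -2.938840833
ẍ = temp − m·l·θ̈·cosθ/(M+m) = 3.011165092
Euler: x'=1.439361982+0.026241·1.467344968=1.477866581, ẋ'=1.467344968+0.026241·3.011165092=1.546360951
       θ'=-0.051164044+0.026241·0.563354501=-0.036381059, θ̇'=0.563354501+0.026241·-2.938840833=0.486236379

(1.477866581, 1.546360951, -0.036381059, 0.486236379)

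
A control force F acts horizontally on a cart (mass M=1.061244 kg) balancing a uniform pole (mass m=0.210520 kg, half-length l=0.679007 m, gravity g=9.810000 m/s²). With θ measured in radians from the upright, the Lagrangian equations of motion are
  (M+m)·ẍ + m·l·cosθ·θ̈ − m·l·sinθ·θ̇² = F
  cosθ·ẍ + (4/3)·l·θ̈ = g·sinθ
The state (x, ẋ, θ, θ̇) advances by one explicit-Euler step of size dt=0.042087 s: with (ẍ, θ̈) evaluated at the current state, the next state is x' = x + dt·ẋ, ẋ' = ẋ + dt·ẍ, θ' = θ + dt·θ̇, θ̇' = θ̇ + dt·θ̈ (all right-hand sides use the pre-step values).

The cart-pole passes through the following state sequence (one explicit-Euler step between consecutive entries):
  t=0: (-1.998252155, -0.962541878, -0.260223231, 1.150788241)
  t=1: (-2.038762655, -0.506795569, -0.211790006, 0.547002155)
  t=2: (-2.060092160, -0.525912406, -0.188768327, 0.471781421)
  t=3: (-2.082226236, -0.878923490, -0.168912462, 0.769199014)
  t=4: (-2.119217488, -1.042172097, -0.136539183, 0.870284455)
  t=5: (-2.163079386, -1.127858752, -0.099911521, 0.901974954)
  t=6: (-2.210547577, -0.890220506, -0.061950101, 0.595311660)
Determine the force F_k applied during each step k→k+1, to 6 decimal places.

step 0→1:
  ẍ = (ẋ'−ẋ)/dt = (-0.506795569−-0.962541878)/0.042087 = 10.828672
  θ̈ = (θ̇'−θ̇)/dt = (0.547002155−1.150788241)/0.042087 = -14.346142
  sinθ=-0.257296, cosθ=0.966333
  F = (M+m)·ẍ + m·l·cosθ·θ̈ − m·l·sinθ·θ̇² = 13.771515 + -1.981661 − -0.048707 = 11.838561
step 1→2:
  ẍ = (ẋ'−ẋ)/dt = (-0.525912406−-0.506795569)/0.042087 = -0.454222
  θ̈ = (θ̇'−θ̇)/dt = (0.471781421−0.547002155)/0.042087 = -1.787268
  sinθ=-0.210210, cosθ=0.977656
  F = (M+m)·ẍ + m·l·cosθ·θ̈ − m·l·sinθ·θ̇² = -0.577663 + -0.249772 − -0.008991 = -0.818444
step 2→3:
  ẍ = (ẋ'−ẋ)/dt = (-0.878923490−-0.525912406)/0.042087 = -8.387651
  θ̈ = (θ̇'−θ̇)/dt = (0.769199014−0.471781421)/0.042087 = 7.066733
  sinθ=-0.187649, cosθ=0.982236
  F = (M+m)·ẍ + m·l·cosθ·θ̈ − m·l·sinθ·θ̇² = -10.667113 + 0.992207 − -0.005970 = -9.668936
step 3→4:
  ẍ = (ẋ'−ẋ)/dt = (-1.042172097−-0.878923490)/0.042087 = -3.878837
  θ̈ = (θ̇'−θ̇)/dt = (0.870284455−0.769199014)/0.042087 = 2.401821
  sinθ=-0.168110, cosθ=0.985768
  F = (M+m)·ẍ + m·l·cosθ·θ̈ − m·l·sinθ·θ̇² = -4.932965 + 0.338441 − -0.014218 = -4.580306
step 4→5:
  ẍ = (ẋ'−ẋ)/dt = (-1.127858752−-1.042172097)/0.042087 = -2.035941
  θ̈ = (θ̇'−θ̇)/dt = (0.901974954−0.870284455)/0.042087 = 0.752976
  sinθ=-0.136115, cosθ=0.990693
  F = (M+m)·ẍ + m·l·cosθ·θ̈ − m·l·sinθ·θ̇² = -2.589237 + 0.106632 − -0.014737 = -2.467868
step 5→6:
  ẍ = (ẋ'−ẋ)/dt = (-0.890220506−-1.127858752)/0.042087 = 5.646357
  θ̈ = (θ̇'−θ̇)/dt = (0.595311660−0.901974954)/0.042087 = -7.286414
  sinθ=-0.099745, cosθ=0.995013
  F = (M+m)·ẍ + m·l·cosθ·θ̈ − m·l·sinθ·θ̇² = 7.180834 + -1.036359 − -0.011600 = 6.156075

F_0 = 11.838561 N
F_1 = -0.818444 N
F_2 = -9.668936 N
F_3 = -4.580306 N
F_4 = -2.467868 N
F_5 = 6.156075 N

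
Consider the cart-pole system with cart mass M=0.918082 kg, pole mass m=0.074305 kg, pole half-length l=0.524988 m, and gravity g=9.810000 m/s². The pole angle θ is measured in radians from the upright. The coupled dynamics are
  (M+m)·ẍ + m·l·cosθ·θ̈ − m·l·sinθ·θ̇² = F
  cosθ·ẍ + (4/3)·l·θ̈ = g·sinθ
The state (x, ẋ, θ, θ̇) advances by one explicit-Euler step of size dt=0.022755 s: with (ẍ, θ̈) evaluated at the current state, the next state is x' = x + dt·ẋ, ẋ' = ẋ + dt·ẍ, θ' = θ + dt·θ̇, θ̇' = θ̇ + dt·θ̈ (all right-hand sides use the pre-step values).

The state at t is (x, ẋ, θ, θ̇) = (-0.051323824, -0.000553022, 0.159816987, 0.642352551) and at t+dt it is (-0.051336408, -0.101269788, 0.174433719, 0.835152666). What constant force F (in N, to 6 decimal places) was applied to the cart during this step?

F = -4.068695 N

ẍ = (ẋ'−ẋ)/dt = (-0.101269788−-0.000553022)/0.022755 = -4.426138
θ̈ = (θ̇'−θ̇)/dt = (0.835152666−0.642352551)/0.022755 = 8.472868
sinθ=0.159138, cosθ=0.987256
F = (M+m)·ẍ + m·l·cosθ·θ̈ − m·l·sinθ·θ̇² = -4.392442 + 0.326308 − 0.002561 = -4.068695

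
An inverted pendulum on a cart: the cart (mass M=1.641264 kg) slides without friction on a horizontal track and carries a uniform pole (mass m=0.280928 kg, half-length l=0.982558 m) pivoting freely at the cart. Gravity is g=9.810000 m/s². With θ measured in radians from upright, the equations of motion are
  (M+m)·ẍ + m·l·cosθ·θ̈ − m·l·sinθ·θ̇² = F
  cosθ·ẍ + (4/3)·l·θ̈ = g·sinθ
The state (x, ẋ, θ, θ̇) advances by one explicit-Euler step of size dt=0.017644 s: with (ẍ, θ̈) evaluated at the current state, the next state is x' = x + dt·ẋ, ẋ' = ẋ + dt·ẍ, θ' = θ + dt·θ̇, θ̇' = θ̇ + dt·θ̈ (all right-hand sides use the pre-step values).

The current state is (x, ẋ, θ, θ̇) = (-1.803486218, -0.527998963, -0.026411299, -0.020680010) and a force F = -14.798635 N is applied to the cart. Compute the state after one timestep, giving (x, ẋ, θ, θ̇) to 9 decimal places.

sinθ=-0.026408229, cosθ=0.999651242
temp = (F + m·l·θ̇²·sinθ)/(M+m) = (-14.798635 + -0.000003117)/1.922192 = -7.698834517
θ̈ = (g·sinθ − cosθ·temp)/(l·(4/3 − m·cos²θ/(M+m))) = 6.375135083
ẍ = temp − m·l·θ̈·cosθ/(M+m) = -8.613988890
Euler: x'=-1.803486218+0.017644·-0.527998963=-1.812802232, ẋ'=-0.527998963+0.017644·-8.613988890=-0.679984183
       θ'=-0.026411299+0.017644·-0.020680010=-0.026776177, θ̇'=-0.020680010+0.017644·6.375135083=0.091802873

(-1.812802232, -0.679984183, -0.026776177, 0.091802873)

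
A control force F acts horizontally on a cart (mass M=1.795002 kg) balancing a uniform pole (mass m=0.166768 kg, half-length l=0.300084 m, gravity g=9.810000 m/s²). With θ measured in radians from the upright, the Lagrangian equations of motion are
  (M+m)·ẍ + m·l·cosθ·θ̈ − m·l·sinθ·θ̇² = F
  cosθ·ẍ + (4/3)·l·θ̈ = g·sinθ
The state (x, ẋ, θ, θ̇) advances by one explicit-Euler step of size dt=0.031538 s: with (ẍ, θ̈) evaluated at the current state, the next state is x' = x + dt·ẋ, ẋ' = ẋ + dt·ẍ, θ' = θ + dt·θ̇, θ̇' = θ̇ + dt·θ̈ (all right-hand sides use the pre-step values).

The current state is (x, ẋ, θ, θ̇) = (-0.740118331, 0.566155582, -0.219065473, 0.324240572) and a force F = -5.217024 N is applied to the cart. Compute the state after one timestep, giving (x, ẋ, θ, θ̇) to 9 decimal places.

sinθ=-0.217317525, cosθ=0.976100965
temp = (F + m·l·θ̇²·sinθ)/(M+m) = (-5.217024 + -0.001143365)/1.961770 = -2.659928210
θ̈ = (g·sinθ − cosθ·temp)/(l·(4/3 − m·cos²θ/(M+m))) = 1.235936690
ẍ = temp − m·l·θ̈·cosθ/(M+m) = -2.690703237
Euler: x'=-0.740118331+0.031538·0.566155582=-0.722262916, ẋ'=0.566155582+0.031538·-2.690703237=0.481296183
       θ'=-0.219065473+0.031538·0.324240572=-0.208839574, θ̇'=0.324240572+0.031538·1.235936690=0.363219543

(-0.722262916, 0.481296183, -0.208839574, 0.363219543)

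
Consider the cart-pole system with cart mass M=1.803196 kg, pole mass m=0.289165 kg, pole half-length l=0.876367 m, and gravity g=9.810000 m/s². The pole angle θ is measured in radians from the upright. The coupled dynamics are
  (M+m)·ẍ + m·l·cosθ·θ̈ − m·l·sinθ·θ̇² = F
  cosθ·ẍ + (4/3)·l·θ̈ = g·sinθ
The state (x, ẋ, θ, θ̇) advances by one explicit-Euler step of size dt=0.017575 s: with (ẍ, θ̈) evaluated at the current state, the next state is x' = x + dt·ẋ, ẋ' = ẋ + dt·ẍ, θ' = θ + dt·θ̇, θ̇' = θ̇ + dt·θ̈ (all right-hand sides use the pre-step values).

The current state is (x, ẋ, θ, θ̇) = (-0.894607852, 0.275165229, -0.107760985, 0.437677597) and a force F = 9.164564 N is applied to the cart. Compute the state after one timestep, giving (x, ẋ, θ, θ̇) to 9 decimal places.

(-0.889771823, 0.363010818, -0.100068801, 0.347065518)

sinθ=-0.107552545, cosθ=0.994199402
temp = (F + m·l·θ̇²·sinθ)/(M+m) = (9.164564 + -0.005221089)/2.092361 = 4.377515597
θ̈ = (g·sinθ − cosθ·temp)/(l·(4/3 − m·cos²θ/(M+m))) = -5.155737048
ẍ = temp − m·l·θ̈·cosθ/(M+m) = 4.998326565
Euler: x'=-0.894607852+0.017575·0.275165229=-0.889771823, ẋ'=0.275165229+0.017575·4.998326565=0.363010818
       θ'=-0.107760985+0.017575·0.437677597=-0.100068801, θ̇'=0.437677597+0.017575·-5.155737048=0.347065518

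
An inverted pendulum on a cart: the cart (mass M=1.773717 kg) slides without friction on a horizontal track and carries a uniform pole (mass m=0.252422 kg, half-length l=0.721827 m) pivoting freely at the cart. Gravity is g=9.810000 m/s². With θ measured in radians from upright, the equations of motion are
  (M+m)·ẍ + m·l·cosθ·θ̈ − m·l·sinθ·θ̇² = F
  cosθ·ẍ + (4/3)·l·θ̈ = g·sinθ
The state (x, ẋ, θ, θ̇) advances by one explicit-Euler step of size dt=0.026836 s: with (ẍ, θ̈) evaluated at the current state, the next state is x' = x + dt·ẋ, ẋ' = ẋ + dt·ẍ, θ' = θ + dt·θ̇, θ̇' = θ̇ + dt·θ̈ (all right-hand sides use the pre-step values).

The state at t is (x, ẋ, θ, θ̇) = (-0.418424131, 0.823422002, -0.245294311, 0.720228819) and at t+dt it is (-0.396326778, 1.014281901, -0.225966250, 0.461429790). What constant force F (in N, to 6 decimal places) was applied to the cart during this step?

F = 12.728487 N

ẍ = (ẋ'−ẋ)/dt = (1.014281901−0.823422002)/0.026836 = 7.112084
θ̈ = (θ̇'−θ̇)/dt = (0.461429790−0.720228819)/0.026836 = -9.643726
sinθ=-0.242842, cosθ=0.970066
F = (M+m)·ẍ + m·l·cosθ·θ̈ − m·l·sinθ·θ̇² = 14.410072 + -1.704537 − -0.022952 = 12.728487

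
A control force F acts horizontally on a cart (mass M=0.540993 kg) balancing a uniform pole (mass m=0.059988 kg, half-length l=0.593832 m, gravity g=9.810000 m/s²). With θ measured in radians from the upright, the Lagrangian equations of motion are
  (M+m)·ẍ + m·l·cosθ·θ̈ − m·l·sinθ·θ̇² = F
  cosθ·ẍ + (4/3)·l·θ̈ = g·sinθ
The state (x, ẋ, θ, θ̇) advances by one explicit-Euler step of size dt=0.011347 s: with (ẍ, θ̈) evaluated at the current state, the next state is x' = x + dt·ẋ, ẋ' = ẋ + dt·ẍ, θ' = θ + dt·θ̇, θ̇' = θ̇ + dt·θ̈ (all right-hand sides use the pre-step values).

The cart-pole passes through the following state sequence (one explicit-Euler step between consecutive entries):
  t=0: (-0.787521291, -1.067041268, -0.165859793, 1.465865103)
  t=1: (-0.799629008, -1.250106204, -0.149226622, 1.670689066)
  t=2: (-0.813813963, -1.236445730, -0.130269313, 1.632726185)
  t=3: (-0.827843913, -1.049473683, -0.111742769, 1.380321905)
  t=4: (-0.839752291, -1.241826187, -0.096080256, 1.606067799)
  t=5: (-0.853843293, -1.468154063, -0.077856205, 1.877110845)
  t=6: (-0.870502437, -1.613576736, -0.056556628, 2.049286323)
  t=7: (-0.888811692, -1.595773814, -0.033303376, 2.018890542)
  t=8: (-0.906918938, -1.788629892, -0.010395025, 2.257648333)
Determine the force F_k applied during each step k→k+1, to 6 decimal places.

F_0 = -9.048989 N
F_1 = 0.620438 N
F_2 = 9.129414 N
F_3 = -9.475877 N
F_4 = -11.131396 N
F_5 = -7.153494 N
F_6 = 0.856096 N
F_7 = -9.460428 N

step 0→1:
  ẍ = (ẋ'−ẋ)/dt = (-1.250106204−-1.067041268)/0.011347 = -16.133334
  θ̈ = (θ̇'−θ̇)/dt = (1.670689066−1.465865103)/0.011347 = 18.050935
  sinθ=-0.165100, cosθ=0.986277
  F = (M+m)·ẍ + m·l·cosθ·θ̈ − m·l·sinθ·θ̇² = -9.695827 + 0.634200 − -0.012638 = -9.048989
step 1→2:
  ẍ = (ẋ'−ẋ)/dt = (-1.236445730−-1.250106204)/0.011347 = 1.203884
  θ̈ = (θ̇'−θ̇)/dt = (1.632726185−1.670689066)/0.011347 = -3.345631
  sinθ=-0.148673, cosθ=0.988886
  F = (M+m)·ẍ + m·l·cosθ·θ̈ − m·l·sinθ·θ̇² = 0.723512 + -0.117856 − -0.014783 = 0.620438
step 2→3:
  ẍ = (ẋ'−ẋ)/dt = (-1.049473683−-1.236445730)/0.011347 = 16.477663
  θ̈ = (θ̇'−θ̇)/dt = (1.380321905−1.632726185)/0.011347 = -22.244142
  sinθ=-0.129901, cosθ=0.991527
  F = (M+m)·ẍ + m·l·cosθ·θ̈ − m·l·sinθ·θ̇² = 9.902763 + -0.785684 − -0.012336 = 9.129414
step 3→4:
  ẍ = (ẋ'−ẋ)/dt = (-1.241826187−-1.049473683)/0.011347 = -16.951838
  θ̈ = (θ̇'−θ̇)/dt = (1.606067799−1.380321905)/0.011347 = 19.894765
  sinθ=-0.111510, cosθ=0.993763
  F = (M+m)·ẍ + m·l·cosθ·θ̈ − m·l·sinθ·θ̇² = -10.187732 + 0.704287 − -0.007568 = -9.475877
step 4→5:
  ẍ = (ẋ'−ẋ)/dt = (-1.468154063−-1.241826187)/0.011347 = -19.946054
  θ̈ = (θ̇'−θ̇)/dt = (1.877110845−1.606067799)/0.011347 = 23.886758
  sinθ=-0.095932, cosθ=0.995388
  F = (M+m)·ẍ + m·l·cosθ·θ̈ − m·l·sinθ·θ̇² = -11.987200 + 0.846989 − -0.008815 = -11.131396
step 5→6:
  ẍ = (ẋ'−ẋ)/dt = (-1.613576736−-1.468154063)/0.011347 = -12.815958
  θ̈ = (θ̇'−θ̇)/dt = (2.049286323−1.877110845)/0.011347 = 15.173656
  sinθ=-0.077778, cosθ=0.996971
  F = (M+m)·ẍ + m·l·cosθ·θ̈ − m·l·sinθ·θ̇² = -7.702147 + 0.538891 − -0.009763 = -7.153494
step 6→7:
  ẍ = (ẋ'−ẋ)/dt = (-1.595773814−-1.613576736)/0.011347 = 1.568954
  θ̈ = (θ̇'−θ̇)/dt = (2.018890542−2.049286323)/0.011347 = -2.678750
  sinθ=-0.056526, cosθ=0.998401
  F = (M+m)·ẍ + m·l·cosθ·θ̈ − m·l·sinθ·θ̇² = 0.942912 + -0.095272 − -0.008456 = 0.856096
step 7→8:
  ẍ = (ẋ'−ẋ)/dt = (-1.788629892−-1.595773814)/0.011347 = -16.996217
  θ̈ = (θ̇'−θ̇)/dt = (2.257648333−2.018890542)/0.011347 = 21.041490
  sinθ=-0.033297, cosθ=0.999445
  F = (M+m)·ẍ + m·l·cosθ·θ̈ − m·l·sinθ·θ̇² = -10.214404 + 0.749141 − -0.004835 = -9.460428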